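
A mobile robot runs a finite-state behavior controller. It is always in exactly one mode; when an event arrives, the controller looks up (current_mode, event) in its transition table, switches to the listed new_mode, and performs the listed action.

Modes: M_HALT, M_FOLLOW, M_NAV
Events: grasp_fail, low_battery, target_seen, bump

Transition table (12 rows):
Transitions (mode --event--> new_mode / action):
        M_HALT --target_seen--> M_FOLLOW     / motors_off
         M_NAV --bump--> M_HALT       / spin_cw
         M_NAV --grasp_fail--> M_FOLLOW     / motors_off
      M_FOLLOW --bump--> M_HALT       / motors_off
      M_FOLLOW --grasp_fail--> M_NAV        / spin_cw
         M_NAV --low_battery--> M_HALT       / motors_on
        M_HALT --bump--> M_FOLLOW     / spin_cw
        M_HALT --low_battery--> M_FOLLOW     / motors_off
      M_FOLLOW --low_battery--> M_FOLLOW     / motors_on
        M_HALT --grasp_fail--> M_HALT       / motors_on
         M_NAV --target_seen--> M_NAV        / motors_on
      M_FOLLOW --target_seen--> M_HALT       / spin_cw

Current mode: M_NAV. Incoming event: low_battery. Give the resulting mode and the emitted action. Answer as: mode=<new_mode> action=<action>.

mode=M_HALT action=motors_on

current mode = M_NAV; filter table to that mode:
  (M_NAV, bump) → (M_HALT, spin_cw)
  (M_NAV, grasp_fail) → (M_FOLLOW, motors_off)
  (M_NAV, low_battery) → (M_HALT, motors_on)  ← event matches
  (M_NAV, target_seen) → (M_NAV, motors_on)
event = low_battery selects (M_HALT, motors_on)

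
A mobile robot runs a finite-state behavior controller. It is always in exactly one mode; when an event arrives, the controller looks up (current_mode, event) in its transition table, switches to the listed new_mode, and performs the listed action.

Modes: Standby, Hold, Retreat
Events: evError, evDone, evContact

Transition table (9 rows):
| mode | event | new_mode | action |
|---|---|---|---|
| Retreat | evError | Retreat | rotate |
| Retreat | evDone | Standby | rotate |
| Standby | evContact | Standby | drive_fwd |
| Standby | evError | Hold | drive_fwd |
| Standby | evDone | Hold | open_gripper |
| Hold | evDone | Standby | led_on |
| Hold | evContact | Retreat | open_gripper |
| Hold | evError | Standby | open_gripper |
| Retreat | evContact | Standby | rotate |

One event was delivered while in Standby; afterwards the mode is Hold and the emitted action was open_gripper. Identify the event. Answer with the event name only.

try evError: (Standby, evError) → (Hold, drive_fwd)
try evDone: (Standby, evDone) → (Hold, open_gripper)  ← matches
try evContact: (Standby, evContact) → (Standby, drive_fwd)

evDone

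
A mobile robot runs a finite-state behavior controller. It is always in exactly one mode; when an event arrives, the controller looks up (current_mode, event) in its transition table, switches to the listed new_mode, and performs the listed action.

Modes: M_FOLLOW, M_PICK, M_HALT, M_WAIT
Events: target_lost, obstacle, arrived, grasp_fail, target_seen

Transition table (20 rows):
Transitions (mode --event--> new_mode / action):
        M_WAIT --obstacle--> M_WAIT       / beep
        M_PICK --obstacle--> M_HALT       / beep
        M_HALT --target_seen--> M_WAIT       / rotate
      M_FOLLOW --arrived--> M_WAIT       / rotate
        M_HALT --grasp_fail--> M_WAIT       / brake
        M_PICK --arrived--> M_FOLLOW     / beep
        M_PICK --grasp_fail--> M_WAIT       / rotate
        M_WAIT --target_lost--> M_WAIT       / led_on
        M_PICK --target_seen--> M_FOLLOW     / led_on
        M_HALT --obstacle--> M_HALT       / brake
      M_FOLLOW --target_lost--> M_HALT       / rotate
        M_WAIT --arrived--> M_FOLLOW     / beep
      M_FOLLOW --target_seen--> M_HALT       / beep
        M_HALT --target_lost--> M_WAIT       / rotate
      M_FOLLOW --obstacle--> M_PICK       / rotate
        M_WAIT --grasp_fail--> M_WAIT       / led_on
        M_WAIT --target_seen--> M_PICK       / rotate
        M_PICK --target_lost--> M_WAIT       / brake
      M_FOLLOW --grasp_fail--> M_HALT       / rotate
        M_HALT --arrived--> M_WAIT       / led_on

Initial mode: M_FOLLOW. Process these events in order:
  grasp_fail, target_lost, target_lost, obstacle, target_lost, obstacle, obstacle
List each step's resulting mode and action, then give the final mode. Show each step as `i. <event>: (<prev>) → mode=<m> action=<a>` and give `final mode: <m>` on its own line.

1. grasp_fail: (M_FOLLOW) → mode=M_HALT action=rotate
2. target_lost: (M_HALT) → mode=M_WAIT action=rotate
3. target_lost: (M_WAIT) → mode=M_WAIT action=led_on
4. obstacle: (M_WAIT) → mode=M_WAIT action=beep
5. target_lost: (M_WAIT) → mode=M_WAIT action=led_on
6. obstacle: (M_WAIT) → mode=M_WAIT action=beep
7. obstacle: (M_WAIT) → mode=M_WAIT action=beep

final mode: M_WAIT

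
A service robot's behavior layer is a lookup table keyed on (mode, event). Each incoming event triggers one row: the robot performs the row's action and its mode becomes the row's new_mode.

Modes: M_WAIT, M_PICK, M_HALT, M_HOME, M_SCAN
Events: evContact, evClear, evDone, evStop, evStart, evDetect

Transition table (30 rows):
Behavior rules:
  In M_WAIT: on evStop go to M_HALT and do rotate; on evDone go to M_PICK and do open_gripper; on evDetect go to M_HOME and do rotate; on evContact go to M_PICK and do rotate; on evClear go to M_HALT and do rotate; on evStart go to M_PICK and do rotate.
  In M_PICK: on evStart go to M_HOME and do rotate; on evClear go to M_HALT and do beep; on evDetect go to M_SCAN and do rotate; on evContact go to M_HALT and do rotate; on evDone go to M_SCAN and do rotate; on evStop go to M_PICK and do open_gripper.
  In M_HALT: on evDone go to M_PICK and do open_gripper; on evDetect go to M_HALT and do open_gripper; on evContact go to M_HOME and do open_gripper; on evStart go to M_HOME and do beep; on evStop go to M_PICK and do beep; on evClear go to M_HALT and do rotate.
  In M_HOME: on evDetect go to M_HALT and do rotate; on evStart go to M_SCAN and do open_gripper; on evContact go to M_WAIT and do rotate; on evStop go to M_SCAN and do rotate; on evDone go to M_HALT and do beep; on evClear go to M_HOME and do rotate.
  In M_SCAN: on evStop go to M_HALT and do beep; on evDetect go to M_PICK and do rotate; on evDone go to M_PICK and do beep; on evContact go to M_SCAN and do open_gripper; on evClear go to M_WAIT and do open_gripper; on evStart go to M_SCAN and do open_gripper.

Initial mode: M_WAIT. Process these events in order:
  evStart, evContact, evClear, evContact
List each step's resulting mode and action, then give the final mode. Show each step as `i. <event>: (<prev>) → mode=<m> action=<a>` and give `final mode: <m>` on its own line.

final mode: M_HOME

1. evStart: (M_WAIT) → mode=M_PICK action=rotate
2. evContact: (M_PICK) → mode=M_HALT action=rotate
3. evClear: (M_HALT) → mode=M_HALT action=rotate
4. evContact: (M_HALT) → mode=M_HOME action=open_gripper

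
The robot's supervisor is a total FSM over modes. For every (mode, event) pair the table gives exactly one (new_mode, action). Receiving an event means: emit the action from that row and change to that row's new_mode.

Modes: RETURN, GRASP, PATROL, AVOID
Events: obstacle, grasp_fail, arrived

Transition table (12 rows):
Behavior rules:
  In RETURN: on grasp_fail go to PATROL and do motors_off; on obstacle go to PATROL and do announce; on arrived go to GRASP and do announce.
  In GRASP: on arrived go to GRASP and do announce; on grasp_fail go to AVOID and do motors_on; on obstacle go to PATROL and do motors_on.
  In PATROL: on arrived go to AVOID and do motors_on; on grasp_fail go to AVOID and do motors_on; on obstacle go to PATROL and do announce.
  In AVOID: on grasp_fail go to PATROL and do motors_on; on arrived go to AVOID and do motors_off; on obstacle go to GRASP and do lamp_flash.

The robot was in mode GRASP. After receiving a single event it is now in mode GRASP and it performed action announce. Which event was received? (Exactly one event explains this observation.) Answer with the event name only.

try obstacle: (GRASP, obstacle) → (PATROL, motors_on)
try grasp_fail: (GRASP, grasp_fail) → (AVOID, motors_on)
try arrived: (GRASP, arrived) → (GRASP, announce)  ← matches

arrived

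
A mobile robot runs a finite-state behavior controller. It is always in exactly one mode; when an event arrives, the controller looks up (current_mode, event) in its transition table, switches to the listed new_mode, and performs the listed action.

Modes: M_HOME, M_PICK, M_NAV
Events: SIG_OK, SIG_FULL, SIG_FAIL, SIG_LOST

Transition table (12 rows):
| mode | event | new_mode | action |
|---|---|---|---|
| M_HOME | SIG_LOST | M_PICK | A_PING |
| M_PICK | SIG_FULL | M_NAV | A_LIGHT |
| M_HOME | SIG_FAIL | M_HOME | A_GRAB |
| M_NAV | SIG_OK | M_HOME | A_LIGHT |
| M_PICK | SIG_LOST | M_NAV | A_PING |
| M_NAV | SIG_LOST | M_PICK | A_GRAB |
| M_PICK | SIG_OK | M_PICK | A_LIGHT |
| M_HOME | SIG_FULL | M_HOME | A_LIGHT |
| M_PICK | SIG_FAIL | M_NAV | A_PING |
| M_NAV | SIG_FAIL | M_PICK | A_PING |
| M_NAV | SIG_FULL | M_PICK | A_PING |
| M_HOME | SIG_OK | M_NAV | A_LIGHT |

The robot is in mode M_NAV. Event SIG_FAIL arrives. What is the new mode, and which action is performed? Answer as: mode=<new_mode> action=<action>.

mode=M_PICK action=A_PING

current mode = M_NAV; filter table to that mode:
  (M_NAV, SIG_OK) → (M_HOME, A_LIGHT)
  (M_NAV, SIG_LOST) → (M_PICK, A_GRAB)
  (M_NAV, SIG_FAIL) → (M_PICK, A_PING)  ← event matches
  (M_NAV, SIG_FULL) → (M_PICK, A_PING)
event = SIG_FAIL selects (M_PICK, A_PING)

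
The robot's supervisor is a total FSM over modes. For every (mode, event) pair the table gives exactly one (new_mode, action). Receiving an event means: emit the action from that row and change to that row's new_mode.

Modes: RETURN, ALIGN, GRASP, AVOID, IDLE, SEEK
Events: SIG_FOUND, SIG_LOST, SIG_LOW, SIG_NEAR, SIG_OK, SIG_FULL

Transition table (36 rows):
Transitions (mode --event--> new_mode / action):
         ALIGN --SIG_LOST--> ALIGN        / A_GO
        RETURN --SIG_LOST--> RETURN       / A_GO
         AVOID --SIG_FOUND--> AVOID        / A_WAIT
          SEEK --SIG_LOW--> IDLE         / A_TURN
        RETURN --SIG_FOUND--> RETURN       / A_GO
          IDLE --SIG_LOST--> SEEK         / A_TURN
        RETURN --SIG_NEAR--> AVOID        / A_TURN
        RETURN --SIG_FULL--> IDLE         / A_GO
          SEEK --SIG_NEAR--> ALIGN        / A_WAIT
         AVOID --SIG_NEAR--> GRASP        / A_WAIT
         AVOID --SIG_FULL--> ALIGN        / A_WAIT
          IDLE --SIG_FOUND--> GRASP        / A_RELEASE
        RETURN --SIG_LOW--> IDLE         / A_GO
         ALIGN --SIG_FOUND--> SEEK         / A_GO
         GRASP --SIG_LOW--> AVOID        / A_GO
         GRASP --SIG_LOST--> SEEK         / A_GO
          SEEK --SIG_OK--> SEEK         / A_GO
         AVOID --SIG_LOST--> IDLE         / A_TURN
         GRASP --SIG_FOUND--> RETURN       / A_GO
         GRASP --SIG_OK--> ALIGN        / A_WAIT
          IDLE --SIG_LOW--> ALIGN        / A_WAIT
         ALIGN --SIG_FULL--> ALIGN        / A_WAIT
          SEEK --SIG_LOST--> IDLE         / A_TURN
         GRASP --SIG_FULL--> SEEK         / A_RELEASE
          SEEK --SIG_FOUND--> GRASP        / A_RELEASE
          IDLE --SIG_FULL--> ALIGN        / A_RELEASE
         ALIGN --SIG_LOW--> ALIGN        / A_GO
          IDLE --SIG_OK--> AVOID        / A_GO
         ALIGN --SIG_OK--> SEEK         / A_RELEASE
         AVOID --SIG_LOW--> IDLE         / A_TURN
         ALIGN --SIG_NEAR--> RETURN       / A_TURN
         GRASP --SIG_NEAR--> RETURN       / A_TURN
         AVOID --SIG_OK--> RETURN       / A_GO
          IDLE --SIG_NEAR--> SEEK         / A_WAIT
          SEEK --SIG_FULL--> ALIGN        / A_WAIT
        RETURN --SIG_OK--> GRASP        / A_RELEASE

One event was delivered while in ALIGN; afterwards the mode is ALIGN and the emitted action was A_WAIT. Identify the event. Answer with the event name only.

SIG_FULL

try SIG_FOUND: (ALIGN, SIG_FOUND) → (SEEK, A_GO)
try SIG_LOST: (ALIGN, SIG_LOST) → (ALIGN, A_GO)
try SIG_LOW: (ALIGN, SIG_LOW) → (ALIGN, A_GO)
try SIG_NEAR: (ALIGN, SIG_NEAR) → (RETURN, A_TURN)
try SIG_OK: (ALIGN, SIG_OK) → (SEEK, A_RELEASE)
try SIG_FULL: (ALIGN, SIG_FULL) → (ALIGN, A_WAIT)  ← matches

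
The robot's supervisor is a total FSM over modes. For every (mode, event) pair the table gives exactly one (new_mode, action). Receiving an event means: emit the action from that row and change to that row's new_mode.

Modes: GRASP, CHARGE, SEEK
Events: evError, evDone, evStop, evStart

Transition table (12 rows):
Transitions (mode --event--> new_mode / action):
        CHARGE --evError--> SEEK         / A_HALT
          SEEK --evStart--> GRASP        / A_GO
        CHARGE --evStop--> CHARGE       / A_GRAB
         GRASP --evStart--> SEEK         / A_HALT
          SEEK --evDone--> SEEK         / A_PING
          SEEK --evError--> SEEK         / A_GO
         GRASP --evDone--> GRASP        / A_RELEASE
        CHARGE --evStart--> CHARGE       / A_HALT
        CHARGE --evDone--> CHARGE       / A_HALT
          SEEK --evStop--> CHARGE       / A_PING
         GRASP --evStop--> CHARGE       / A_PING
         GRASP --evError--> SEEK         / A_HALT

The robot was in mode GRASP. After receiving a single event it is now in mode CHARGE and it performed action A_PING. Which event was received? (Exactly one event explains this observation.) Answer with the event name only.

evStop

try evError: (GRASP, evError) → (SEEK, A_HALT)
try evDone: (GRASP, evDone) → (GRASP, A_RELEASE)
try evStop: (GRASP, evStop) → (CHARGE, A_PING)  ← matches
try evStart: (GRASP, evStart) → (SEEK, A_HALT)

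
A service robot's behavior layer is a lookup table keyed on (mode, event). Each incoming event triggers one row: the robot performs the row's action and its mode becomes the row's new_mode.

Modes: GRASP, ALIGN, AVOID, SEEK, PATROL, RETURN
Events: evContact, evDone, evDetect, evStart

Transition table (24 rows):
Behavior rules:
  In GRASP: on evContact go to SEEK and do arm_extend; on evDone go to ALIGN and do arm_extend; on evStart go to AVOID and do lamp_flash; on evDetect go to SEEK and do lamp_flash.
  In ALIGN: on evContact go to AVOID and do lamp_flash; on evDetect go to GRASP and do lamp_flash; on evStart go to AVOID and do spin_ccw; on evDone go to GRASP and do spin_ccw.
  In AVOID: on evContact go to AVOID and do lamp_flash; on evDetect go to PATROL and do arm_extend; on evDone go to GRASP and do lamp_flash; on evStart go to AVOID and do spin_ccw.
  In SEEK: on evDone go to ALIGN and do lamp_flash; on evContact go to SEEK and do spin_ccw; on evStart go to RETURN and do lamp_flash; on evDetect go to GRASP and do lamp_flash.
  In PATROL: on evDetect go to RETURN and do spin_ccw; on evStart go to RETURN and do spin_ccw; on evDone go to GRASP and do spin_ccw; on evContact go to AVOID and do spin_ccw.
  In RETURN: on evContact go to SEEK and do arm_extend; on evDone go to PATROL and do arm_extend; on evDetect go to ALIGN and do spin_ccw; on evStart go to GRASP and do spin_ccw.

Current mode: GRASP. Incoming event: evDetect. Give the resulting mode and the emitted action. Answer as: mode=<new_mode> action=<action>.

current mode = GRASP; filter table to that mode:
  (GRASP, evContact) → (SEEK, arm_extend)
  (GRASP, evDone) → (ALIGN, arm_extend)
  (GRASP, evStart) → (AVOID, lamp_flash)
  (GRASP, evDetect) → (SEEK, lamp_flash)  ← event matches
event = evDetect selects (SEEK, lamp_flash)

mode=SEEK action=lamp_flash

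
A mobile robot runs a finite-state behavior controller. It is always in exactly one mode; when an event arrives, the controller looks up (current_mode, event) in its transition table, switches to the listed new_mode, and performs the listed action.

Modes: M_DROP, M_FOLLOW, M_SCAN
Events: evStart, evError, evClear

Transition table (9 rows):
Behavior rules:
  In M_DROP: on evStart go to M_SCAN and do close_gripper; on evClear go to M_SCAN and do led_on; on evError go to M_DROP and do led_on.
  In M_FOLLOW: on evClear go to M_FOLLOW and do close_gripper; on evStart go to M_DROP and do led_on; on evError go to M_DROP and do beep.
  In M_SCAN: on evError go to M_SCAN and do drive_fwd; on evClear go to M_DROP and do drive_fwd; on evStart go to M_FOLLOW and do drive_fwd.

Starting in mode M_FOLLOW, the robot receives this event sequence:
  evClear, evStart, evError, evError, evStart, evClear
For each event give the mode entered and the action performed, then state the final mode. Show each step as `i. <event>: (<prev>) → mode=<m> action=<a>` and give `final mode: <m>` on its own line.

final mode: M_DROP

1. evClear: (M_FOLLOW) → mode=M_FOLLOW action=close_gripper
2. evStart: (M_FOLLOW) → mode=M_DROP action=led_on
3. evError: (M_DROP) → mode=M_DROP action=led_on
4. evError: (M_DROP) → mode=M_DROP action=led_on
5. evStart: (M_DROP) → mode=M_SCAN action=close_gripper
6. evClear: (M_SCAN) → mode=M_DROP action=drive_fwd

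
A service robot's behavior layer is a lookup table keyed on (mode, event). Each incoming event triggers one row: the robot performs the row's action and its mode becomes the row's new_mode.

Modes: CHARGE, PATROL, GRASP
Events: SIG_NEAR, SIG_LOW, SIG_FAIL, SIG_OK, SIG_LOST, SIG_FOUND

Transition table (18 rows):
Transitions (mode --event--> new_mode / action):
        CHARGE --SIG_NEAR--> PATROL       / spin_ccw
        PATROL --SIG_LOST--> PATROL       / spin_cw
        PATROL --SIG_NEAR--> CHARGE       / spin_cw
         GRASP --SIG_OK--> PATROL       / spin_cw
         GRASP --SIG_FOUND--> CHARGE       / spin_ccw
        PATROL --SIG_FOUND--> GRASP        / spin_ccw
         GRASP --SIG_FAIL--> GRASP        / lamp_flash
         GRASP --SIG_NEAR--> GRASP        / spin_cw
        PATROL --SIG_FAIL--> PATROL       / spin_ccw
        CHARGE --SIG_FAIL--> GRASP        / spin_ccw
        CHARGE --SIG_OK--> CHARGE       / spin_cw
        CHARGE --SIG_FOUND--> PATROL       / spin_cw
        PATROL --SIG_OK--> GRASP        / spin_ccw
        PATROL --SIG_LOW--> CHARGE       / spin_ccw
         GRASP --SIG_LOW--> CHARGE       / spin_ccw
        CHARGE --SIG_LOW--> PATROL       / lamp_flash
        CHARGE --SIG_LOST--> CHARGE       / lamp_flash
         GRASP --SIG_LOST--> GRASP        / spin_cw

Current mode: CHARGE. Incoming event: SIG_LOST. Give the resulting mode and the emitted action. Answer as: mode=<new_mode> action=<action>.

current mode = CHARGE; filter table to that mode:
  (CHARGE, SIG_NEAR) → (PATROL, spin_ccw)
  (CHARGE, SIG_FAIL) → (GRASP, spin_ccw)
  (CHARGE, SIG_OK) → (CHARGE, spin_cw)
  (CHARGE, SIG_FOUND) → (PATROL, spin_cw)
  (CHARGE, SIG_LOW) → (PATROL, lamp_flash)
  (CHARGE, SIG_LOST) → (CHARGE, lamp_flash)  ← event matches
event = SIG_LOST selects (CHARGE, lamp_flash)

mode=CHARGE action=lamp_flash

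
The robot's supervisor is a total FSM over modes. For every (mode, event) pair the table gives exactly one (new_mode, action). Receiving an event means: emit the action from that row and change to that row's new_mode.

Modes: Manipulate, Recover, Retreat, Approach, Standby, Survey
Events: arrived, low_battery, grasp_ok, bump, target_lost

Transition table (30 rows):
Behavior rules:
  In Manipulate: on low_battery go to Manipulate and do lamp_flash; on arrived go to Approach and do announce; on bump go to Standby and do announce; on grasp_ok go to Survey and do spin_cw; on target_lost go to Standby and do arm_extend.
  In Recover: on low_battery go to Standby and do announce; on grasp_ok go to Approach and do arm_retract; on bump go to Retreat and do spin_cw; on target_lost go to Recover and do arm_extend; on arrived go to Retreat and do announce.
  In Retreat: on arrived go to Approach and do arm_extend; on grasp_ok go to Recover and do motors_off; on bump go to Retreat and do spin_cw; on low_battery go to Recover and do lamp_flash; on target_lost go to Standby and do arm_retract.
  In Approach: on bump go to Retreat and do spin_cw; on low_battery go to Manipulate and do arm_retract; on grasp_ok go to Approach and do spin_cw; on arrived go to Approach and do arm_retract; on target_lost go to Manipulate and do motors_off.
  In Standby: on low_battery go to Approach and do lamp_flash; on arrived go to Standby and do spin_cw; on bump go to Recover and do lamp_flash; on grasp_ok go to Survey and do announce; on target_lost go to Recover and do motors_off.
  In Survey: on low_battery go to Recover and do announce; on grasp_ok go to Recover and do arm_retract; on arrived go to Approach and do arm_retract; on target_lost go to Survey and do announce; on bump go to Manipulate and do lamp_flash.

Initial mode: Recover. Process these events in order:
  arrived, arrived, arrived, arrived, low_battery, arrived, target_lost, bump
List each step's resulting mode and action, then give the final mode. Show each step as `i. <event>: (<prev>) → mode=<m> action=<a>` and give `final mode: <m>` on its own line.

final mode: Standby

1. arrived: (Recover) → mode=Retreat action=announce
2. arrived: (Retreat) → mode=Approach action=arm_extend
3. arrived: (Approach) → mode=Approach action=arm_retract
4. arrived: (Approach) → mode=Approach action=arm_retract
5. low_battery: (Approach) → mode=Manipulate action=arm_retract
6. arrived: (Manipulate) → mode=Approach action=announce
7. target_lost: (Approach) → mode=Manipulate action=motors_off
8. bump: (Manipulate) → mode=Standby action=announce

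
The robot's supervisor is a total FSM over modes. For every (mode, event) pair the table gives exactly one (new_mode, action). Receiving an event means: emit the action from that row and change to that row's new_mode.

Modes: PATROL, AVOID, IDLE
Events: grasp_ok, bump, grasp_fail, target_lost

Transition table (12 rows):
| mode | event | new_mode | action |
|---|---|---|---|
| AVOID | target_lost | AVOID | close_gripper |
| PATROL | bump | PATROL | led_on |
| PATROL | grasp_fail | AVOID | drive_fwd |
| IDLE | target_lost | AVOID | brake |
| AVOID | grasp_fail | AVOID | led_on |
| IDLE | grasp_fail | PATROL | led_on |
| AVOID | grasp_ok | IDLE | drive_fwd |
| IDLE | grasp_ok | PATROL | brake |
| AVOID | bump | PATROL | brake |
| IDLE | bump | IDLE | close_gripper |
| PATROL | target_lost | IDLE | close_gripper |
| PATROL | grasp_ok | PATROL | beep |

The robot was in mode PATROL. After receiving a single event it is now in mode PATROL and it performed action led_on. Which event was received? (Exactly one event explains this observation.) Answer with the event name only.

bump

try grasp_ok: (PATROL, grasp_ok) → (PATROL, beep)
try bump: (PATROL, bump) → (PATROL, led_on)  ← matches
try grasp_fail: (PATROL, grasp_fail) → (AVOID, drive_fwd)
try target_lost: (PATROL, target_lost) → (IDLE, close_gripper)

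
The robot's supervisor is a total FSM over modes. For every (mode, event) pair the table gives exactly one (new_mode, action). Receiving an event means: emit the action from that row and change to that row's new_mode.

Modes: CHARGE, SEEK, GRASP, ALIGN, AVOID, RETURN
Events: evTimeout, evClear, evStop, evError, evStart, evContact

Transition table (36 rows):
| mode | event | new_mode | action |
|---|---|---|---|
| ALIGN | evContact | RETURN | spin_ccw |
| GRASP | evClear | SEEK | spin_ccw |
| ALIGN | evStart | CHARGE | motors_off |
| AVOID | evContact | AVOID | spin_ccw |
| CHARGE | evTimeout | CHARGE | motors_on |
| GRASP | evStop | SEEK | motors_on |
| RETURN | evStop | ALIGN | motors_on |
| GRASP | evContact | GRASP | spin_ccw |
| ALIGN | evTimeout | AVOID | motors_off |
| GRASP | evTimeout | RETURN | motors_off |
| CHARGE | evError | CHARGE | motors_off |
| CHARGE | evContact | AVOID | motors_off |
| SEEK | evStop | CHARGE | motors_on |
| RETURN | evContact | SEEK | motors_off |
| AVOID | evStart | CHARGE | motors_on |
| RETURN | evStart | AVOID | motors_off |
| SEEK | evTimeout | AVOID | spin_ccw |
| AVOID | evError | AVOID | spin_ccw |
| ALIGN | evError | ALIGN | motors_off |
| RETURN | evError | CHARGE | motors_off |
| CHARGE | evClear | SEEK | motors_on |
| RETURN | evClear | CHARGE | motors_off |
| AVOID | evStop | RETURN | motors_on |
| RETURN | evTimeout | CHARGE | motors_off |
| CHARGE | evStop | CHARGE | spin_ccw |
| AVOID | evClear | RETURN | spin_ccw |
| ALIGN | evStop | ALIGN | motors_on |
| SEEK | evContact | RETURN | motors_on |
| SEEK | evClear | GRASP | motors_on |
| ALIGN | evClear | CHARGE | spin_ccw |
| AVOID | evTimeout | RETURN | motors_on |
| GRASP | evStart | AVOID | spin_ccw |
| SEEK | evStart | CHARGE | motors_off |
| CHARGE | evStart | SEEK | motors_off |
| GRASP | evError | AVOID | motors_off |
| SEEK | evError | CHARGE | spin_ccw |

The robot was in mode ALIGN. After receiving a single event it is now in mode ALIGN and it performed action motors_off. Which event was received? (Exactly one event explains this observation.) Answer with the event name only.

evError

try evTimeout: (ALIGN, evTimeout) → (AVOID, motors_off)
try evClear: (ALIGN, evClear) → (CHARGE, spin_ccw)
try evStop: (ALIGN, evStop) → (ALIGN, motors_on)
try evError: (ALIGN, evError) → (ALIGN, motors_off)  ← matches
try evStart: (ALIGN, evStart) → (CHARGE, motors_off)
try evContact: (ALIGN, evContact) → (RETURN, spin_ccw)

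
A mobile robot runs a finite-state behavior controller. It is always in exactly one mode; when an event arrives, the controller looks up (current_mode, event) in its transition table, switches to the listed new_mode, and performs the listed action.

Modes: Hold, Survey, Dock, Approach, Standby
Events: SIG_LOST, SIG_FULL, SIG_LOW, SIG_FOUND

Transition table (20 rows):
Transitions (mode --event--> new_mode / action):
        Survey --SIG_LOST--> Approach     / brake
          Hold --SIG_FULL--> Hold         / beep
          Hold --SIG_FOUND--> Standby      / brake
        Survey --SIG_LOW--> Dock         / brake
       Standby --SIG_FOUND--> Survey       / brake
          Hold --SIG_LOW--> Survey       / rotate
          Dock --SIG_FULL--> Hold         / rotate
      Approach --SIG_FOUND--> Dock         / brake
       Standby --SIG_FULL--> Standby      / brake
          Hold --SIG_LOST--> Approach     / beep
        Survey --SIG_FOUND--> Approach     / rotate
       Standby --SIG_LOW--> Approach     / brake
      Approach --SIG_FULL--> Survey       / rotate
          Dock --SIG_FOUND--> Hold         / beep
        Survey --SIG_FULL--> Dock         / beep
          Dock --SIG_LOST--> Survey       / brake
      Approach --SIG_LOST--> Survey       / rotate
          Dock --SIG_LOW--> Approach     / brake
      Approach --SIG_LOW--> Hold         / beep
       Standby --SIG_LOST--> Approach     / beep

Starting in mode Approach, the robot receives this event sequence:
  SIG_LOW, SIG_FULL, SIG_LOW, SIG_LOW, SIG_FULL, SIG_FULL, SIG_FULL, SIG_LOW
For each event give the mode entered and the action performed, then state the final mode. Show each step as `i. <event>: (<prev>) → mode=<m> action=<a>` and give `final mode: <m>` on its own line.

1. SIG_LOW: (Approach) → mode=Hold action=beep
2. SIG_FULL: (Hold) → mode=Hold action=beep
3. SIG_LOW: (Hold) → mode=Survey action=rotate
4. SIG_LOW: (Survey) → mode=Dock action=brake
5. SIG_FULL: (Dock) → mode=Hold action=rotate
6. SIG_FULL: (Hold) → mode=Hold action=beep
7. SIG_FULL: (Hold) → mode=Hold action=beep
8. SIG_LOW: (Hold) → mode=Survey action=rotate

final mode: Survey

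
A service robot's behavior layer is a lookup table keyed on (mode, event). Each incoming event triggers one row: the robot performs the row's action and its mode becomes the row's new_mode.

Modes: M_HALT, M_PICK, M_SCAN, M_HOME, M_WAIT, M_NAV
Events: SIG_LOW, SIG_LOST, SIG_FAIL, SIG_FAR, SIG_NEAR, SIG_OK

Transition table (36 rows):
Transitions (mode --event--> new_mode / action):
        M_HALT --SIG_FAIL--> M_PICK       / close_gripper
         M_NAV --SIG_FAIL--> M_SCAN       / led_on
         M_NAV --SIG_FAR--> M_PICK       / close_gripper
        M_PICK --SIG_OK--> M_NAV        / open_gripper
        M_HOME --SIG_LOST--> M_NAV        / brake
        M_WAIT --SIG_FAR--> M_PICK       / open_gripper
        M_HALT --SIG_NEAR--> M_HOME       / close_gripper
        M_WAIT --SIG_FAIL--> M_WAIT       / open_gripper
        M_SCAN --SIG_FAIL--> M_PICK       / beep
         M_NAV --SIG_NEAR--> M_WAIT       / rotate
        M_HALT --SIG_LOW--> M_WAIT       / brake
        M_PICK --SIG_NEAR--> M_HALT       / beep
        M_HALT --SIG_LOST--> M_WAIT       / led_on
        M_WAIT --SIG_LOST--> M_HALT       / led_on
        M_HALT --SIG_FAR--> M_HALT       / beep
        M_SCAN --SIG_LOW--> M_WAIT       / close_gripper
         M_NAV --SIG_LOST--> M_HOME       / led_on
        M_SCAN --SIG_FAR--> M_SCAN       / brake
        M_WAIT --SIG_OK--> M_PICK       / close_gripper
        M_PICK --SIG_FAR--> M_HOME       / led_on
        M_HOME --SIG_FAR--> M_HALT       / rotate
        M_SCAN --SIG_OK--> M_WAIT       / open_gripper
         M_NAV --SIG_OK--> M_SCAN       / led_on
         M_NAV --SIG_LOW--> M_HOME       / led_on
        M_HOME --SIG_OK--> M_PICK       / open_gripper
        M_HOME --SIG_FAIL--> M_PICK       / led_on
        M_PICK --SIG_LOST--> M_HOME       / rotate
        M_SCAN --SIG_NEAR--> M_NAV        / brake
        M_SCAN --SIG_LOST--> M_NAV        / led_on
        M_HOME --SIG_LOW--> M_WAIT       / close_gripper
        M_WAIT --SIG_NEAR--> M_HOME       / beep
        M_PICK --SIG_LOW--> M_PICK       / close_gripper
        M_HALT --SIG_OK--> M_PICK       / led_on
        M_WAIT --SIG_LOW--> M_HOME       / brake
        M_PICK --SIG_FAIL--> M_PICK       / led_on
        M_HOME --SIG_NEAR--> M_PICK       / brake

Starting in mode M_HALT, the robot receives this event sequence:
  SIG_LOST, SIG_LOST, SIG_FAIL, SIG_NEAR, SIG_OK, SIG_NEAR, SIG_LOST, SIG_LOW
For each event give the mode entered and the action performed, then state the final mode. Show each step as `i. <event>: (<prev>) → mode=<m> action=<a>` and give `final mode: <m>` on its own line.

1. SIG_LOST: (M_HALT) → mode=M_WAIT action=led_on
2. SIG_LOST: (M_WAIT) → mode=M_HALT action=led_on
3. SIG_FAIL: (M_HALT) → mode=M_PICK action=close_gripper
4. SIG_NEAR: (M_PICK) → mode=M_HALT action=beep
5. SIG_OK: (M_HALT) → mode=M_PICK action=led_on
6. SIG_NEAR: (M_PICK) → mode=M_HALT action=beep
7. SIG_LOST: (M_HALT) → mode=M_WAIT action=led_on
8. SIG_LOW: (M_WAIT) → mode=M_HOME action=brake

final mode: M_HOME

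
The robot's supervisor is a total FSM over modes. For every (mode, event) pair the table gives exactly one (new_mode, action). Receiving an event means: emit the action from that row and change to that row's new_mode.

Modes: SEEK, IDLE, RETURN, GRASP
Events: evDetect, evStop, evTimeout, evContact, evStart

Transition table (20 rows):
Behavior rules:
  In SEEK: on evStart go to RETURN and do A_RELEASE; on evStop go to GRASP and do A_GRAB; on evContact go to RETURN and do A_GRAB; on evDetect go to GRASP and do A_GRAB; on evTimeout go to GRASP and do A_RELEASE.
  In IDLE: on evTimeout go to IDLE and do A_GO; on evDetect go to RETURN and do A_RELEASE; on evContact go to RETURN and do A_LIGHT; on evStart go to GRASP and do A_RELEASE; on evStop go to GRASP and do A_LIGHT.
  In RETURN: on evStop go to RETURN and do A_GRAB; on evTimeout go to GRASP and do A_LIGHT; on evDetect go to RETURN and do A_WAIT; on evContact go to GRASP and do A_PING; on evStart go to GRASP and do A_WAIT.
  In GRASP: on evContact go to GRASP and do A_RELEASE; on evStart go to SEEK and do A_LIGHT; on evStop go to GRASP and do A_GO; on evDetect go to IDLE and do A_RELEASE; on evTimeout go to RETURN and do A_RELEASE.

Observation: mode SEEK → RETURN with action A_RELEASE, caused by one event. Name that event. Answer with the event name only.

try evDetect: (SEEK, evDetect) → (GRASP, A_GRAB)
try evStop: (SEEK, evStop) → (GRASP, A_GRAB)
try evTimeout: (SEEK, evTimeout) → (GRASP, A_RELEASE)
try evContact: (SEEK, evContact) → (RETURN, A_GRAB)
try evStart: (SEEK, evStart) → (RETURN, A_RELEASE)  ← matches

evStart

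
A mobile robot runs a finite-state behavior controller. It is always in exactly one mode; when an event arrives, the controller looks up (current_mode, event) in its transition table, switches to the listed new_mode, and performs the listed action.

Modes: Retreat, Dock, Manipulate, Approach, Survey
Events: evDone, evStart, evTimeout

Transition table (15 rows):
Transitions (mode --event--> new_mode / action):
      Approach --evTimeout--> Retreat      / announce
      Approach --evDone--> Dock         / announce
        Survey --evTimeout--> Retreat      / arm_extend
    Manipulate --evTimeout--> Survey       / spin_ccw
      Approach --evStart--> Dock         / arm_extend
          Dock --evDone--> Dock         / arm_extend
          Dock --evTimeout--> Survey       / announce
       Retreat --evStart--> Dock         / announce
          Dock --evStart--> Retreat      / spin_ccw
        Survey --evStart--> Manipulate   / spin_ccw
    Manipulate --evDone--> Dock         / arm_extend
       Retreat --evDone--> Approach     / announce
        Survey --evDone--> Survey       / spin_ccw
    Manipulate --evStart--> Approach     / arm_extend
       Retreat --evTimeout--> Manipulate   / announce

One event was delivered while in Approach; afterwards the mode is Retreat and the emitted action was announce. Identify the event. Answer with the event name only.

try evDone: (Approach, evDone) → (Dock, announce)
try evStart: (Approach, evStart) → (Dock, arm_extend)
try evTimeout: (Approach, evTimeout) → (Retreat, announce)  ← matches

evTimeout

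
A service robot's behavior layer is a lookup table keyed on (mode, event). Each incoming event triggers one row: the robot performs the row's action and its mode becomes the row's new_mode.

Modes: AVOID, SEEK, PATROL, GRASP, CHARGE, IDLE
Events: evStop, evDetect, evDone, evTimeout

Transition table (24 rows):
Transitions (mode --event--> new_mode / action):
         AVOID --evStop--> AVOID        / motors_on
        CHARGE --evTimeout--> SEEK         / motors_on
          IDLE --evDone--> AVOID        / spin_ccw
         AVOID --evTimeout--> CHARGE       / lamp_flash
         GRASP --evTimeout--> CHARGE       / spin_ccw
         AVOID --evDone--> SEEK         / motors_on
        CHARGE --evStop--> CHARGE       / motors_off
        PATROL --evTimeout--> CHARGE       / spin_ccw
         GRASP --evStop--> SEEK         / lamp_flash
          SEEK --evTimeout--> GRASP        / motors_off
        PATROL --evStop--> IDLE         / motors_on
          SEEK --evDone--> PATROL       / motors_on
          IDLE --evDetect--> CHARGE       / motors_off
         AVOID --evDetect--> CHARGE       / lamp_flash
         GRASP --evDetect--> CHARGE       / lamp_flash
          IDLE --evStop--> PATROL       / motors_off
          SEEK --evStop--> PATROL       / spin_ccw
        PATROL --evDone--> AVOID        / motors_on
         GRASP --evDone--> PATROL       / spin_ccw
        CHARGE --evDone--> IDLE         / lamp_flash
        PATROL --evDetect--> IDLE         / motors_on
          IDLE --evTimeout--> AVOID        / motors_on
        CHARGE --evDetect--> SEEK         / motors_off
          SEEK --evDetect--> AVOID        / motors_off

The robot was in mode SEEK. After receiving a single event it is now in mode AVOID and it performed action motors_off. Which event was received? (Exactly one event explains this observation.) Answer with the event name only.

try evStop: (SEEK, evStop) → (PATROL, spin_ccw)
try evDetect: (SEEK, evDetect) → (AVOID, motors_off)  ← matches
try evDone: (SEEK, evDone) → (PATROL, motors_on)
try evTimeout: (SEEK, evTimeout) → (GRASP, motors_off)

evDetect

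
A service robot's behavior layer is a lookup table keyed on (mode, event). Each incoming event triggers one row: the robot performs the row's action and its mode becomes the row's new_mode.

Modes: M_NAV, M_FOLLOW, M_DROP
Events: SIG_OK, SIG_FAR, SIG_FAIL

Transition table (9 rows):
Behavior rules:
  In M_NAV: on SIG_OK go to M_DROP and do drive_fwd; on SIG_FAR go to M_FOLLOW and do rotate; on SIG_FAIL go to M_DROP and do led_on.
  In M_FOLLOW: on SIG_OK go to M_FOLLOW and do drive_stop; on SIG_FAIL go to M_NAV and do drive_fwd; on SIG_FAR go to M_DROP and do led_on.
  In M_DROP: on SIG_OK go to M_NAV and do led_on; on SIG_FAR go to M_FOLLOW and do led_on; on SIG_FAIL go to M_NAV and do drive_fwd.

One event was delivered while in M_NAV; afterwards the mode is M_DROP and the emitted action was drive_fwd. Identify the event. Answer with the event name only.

try SIG_OK: (M_NAV, SIG_OK) → (M_DROP, drive_fwd)  ← matches
try SIG_FAR: (M_NAV, SIG_FAR) → (M_FOLLOW, rotate)
try SIG_FAIL: (M_NAV, SIG_FAIL) → (M_DROP, led_on)

SIG_OK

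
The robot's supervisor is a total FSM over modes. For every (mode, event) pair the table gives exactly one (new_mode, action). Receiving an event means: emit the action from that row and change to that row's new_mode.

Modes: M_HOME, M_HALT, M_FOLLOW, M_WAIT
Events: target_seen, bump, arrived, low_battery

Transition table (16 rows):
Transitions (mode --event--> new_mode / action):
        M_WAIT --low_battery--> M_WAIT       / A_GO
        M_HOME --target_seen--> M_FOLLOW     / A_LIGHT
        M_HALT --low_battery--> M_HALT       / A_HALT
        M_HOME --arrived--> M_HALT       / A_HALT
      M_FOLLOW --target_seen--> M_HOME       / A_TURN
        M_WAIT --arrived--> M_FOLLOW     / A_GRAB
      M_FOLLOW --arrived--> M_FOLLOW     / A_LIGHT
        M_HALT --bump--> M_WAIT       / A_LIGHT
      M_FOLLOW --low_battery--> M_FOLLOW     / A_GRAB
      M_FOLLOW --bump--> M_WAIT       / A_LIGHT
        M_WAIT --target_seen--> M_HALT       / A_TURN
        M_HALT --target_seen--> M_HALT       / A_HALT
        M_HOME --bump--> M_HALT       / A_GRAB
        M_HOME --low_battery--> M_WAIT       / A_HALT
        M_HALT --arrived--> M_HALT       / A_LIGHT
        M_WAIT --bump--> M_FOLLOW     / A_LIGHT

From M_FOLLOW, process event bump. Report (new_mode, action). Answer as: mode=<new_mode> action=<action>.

current mode = M_FOLLOW; filter table to that mode:
  (M_FOLLOW, target_seen) → (M_HOME, A_TURN)
  (M_FOLLOW, arrived) → (M_FOLLOW, A_LIGHT)
  (M_FOLLOW, low_battery) → (M_FOLLOW, A_GRAB)
  (M_FOLLOW, bump) → (M_WAIT, A_LIGHT)  ← event matches
event = bump selects (M_WAIT, A_LIGHT)

mode=M_WAIT action=A_LIGHT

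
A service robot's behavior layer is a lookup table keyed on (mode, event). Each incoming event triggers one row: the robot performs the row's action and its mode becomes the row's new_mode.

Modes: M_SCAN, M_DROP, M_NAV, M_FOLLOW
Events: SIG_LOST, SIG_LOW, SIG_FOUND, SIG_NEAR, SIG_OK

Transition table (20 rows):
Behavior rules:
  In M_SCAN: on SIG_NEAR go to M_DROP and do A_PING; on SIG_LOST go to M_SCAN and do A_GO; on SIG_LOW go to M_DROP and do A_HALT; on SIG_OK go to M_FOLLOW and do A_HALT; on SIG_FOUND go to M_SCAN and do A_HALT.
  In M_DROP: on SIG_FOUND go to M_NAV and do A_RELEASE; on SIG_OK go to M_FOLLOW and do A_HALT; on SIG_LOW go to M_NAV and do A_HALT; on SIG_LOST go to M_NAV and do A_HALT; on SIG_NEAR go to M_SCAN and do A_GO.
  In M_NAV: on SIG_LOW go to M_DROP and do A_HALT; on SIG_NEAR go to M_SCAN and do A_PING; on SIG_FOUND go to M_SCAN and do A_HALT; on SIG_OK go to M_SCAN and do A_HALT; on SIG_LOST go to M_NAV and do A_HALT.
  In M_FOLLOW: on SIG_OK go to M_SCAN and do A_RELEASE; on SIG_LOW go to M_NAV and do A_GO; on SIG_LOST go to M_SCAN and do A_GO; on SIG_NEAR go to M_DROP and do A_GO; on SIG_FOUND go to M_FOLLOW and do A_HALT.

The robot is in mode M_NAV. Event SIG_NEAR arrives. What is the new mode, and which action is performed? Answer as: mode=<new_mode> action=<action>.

mode=M_SCAN action=A_PING

current mode = M_NAV; filter table to that mode:
  (M_NAV, SIG_LOW) → (M_DROP, A_HALT)
  (M_NAV, SIG_NEAR) → (M_SCAN, A_PING)  ← event matches
  (M_NAV, SIG_FOUND) → (M_SCAN, A_HALT)
  (M_NAV, SIG_OK) → (M_SCAN, A_HALT)
  (M_NAV, SIG_LOST) → (M_NAV, A_HALT)
event = SIG_NEAR selects (M_SCAN, A_PING)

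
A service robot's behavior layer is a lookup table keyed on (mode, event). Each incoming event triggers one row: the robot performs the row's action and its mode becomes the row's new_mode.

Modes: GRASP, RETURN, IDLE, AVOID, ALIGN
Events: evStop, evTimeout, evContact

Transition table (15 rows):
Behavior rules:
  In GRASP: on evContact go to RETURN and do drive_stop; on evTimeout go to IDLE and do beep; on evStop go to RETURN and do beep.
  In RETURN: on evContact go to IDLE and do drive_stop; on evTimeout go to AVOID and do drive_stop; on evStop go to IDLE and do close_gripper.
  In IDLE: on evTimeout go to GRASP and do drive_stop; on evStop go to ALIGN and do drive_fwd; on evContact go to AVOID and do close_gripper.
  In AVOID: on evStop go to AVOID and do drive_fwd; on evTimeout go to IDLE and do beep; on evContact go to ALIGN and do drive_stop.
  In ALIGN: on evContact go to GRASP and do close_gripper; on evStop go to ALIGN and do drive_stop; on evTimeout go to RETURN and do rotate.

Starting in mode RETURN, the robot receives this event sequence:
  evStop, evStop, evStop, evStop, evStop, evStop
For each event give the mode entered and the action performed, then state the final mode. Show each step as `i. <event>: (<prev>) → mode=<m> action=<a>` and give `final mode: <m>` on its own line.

final mode: ALIGN

1. evStop: (RETURN) → mode=IDLE action=close_gripper
2. evStop: (IDLE) → mode=ALIGN action=drive_fwd
3. evStop: (ALIGN) → mode=ALIGN action=drive_stop
4. evStop: (ALIGN) → mode=ALIGN action=drive_stop
5. evStop: (ALIGN) → mode=ALIGN action=drive_stop
6. evStop: (ALIGN) → mode=ALIGN action=drive_stop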